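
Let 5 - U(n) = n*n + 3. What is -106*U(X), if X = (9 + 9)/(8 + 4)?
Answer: 53/2 ≈ 26.500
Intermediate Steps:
X = 3/2 (X = 18/12 = 18*(1/12) = 3/2 ≈ 1.5000)
U(n) = 2 - n**2 (U(n) = 5 - (n*n + 3) = 5 - (n**2 + 3) = 5 - (3 + n**2) = 5 + (-3 - n**2) = 2 - n**2)
-106*U(X) = -106*(2 - (3/2)**2) = -106*(2 - 1*9/4) = -106*(2 - 9/4) = -106*(-1/4) = 53/2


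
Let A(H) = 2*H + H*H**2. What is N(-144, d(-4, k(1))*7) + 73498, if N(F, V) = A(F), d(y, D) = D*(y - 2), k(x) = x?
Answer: -2912774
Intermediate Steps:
d(y, D) = D*(-2 + y)
A(H) = H**3 + 2*H (A(H) = 2*H + H**3 = H**3 + 2*H)
N(F, V) = F*(2 + F**2)
N(-144, d(-4, k(1))*7) + 73498 = -144*(2 + (-144)**2) + 73498 = -144*(2 + 20736) + 73498 = -144*20738 + 73498 = -2986272 + 73498 = -2912774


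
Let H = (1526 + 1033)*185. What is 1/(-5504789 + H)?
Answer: -1/5031374 ≈ -1.9875e-7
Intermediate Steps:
H = 473415 (H = 2559*185 = 473415)
1/(-5504789 + H) = 1/(-5504789 + 473415) = 1/(-5031374) = -1/5031374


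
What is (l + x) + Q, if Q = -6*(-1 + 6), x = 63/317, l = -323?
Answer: -111838/317 ≈ -352.80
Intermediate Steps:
x = 63/317 (x = 63*(1/317) = 63/317 ≈ 0.19874)
Q = -30 (Q = -6*5 = -30)
(l + x) + Q = (-323 + 63/317) - 30 = -102328/317 - 30 = -111838/317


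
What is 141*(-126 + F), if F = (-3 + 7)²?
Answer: -15510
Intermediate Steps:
F = 16 (F = 4² = 16)
141*(-126 + F) = 141*(-126 + 16) = 141*(-110) = -15510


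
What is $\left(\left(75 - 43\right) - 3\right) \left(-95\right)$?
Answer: $-2755$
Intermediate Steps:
$\left(\left(75 - 43\right) - 3\right) \left(-95\right) = \left(32 - 3\right) \left(-95\right) = 29 \left(-95\right) = -2755$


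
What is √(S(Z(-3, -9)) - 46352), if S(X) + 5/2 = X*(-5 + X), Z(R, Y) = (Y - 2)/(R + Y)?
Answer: I*√6675587/12 ≈ 215.31*I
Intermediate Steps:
Z(R, Y) = (-2 + Y)/(R + Y)
S(X) = -5/2 + X*(-5 + X)
√(S(Z(-3, -9)) - 46352) = √((-5/2 + ((-2 - 9)/(-3 - 9))² - 5*(-2 - 9)/(-3 - 9)) - 46352) = √((-5/2 + (-11/(-12))² - 5*(-11)/(-12)) - 46352) = √((-5/2 + (-1/12*(-11))² - (-5)*(-11)/12) - 46352) = √((-5/2 + (11/12)² - 5*11/12) - 46352) = √((-5/2 + 121/144 - 55/12) - 46352) = √(-899/144 - 46352) = √(-6675587/144) = I*√6675587/12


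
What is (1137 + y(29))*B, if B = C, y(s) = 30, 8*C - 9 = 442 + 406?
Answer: 1000119/8 ≈ 1.2501e+5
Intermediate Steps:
C = 857/8 (C = 9/8 + (442 + 406)/8 = 9/8 + (1/8)*848 = 9/8 + 106 = 857/8 ≈ 107.13)
B = 857/8 ≈ 107.13
(1137 + y(29))*B = (1137 + 30)*(857/8) = 1167*(857/8) = 1000119/8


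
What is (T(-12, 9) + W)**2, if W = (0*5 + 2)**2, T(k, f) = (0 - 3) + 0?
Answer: 1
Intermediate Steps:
T(k, f) = -3 (T(k, f) = -3 + 0 = -3)
W = 4 (W = (0 + 2)**2 = 2**2 = 4)
(T(-12, 9) + W)**2 = (-3 + 4)**2 = 1**2 = 1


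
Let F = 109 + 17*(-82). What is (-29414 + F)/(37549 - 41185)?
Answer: 3411/404 ≈ 8.4431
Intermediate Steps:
F = -1285 (F = 109 - 1394 = -1285)
(-29414 + F)/(37549 - 41185) = (-29414 - 1285)/(37549 - 41185) = -30699/(-3636) = -30699*(-1/3636) = 3411/404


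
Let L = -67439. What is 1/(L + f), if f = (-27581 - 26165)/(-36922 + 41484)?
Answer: -2281/153855232 ≈ -1.4826e-5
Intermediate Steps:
f = -26873/2281 (f = -53746/4562 = -53746*1/4562 = -26873/2281 ≈ -11.781)
1/(L + f) = 1/(-67439 - 26873/2281) = 1/(-153855232/2281) = -2281/153855232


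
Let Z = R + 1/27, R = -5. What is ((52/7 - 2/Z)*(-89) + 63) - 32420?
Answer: -15502330/469 ≈ -33054.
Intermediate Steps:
Z = -134/27 (Z = -5 + 1/27 = -134/27 ≈ -4.9630)
((52/7 - 2/Z)*(-89) + 63) - 32420 = ((52/7 - 2/(-134/27))*(-89) + 63) - 32420 = ((52*(1/7) - 2*(-27/134))*(-89) + 63) - 32420 = ((52/7 + 27/67)*(-89) + 63) - 32420 = ((3673/469)*(-89) + 63) - 32420 = (-326897/469 + 63) - 32420 = -297350/469 - 32420 = -15502330/469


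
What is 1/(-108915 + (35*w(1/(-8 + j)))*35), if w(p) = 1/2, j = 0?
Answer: -2/216605 ≈ -9.2334e-6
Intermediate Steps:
w(p) = ½
1/(-108915 + (35*w(1/(-8 + j)))*35) = 1/(-108915 + (35*(½))*35) = 1/(-108915 + (35/2)*35) = 1/(-108915 + 1225/2) = 1/(-216605/2) = -2/216605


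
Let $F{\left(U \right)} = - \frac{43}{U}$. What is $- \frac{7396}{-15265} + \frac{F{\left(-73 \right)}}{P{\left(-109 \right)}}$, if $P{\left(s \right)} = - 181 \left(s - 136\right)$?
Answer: $\frac{111362217}{229840135} \approx 0.48452$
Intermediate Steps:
$P{\left(s \right)} = 24616 - 181 s$ ($P{\left(s \right)} = - 181 \left(-136 + s\right) = 24616 - 181 s$)
$- \frac{7396}{-15265} + \frac{F{\left(-73 \right)}}{P{\left(-109 \right)}} = - \frac{7396}{-15265} + \frac{\left(-43\right) \frac{1}{-73}}{24616 - -19729} = \left(-7396\right) \left(- \frac{1}{15265}\right) + \frac{\left(-43\right) \left(- \frac{1}{73}\right)}{24616 + 19729} = \frac{172}{355} + \frac{43}{73 \cdot 44345} = \frac{172}{355} + \frac{43}{73} \cdot \frac{1}{44345} = \frac{172}{355} + \frac{43}{3237185} = \frac{111362217}{229840135}$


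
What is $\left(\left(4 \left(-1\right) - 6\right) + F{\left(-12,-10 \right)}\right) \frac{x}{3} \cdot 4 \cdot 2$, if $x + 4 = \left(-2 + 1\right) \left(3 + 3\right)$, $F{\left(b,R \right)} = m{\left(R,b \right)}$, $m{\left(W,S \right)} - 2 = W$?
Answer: $480$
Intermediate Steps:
$m{\left(W,S \right)} = 2 + W$
$F{\left(b,R \right)} = 2 + R$
$x = -10$ ($x = -4 + \left(-2 + 1\right) \left(3 + 3\right) = -4 - 6 = -10$)
$\left(\left(4 \left(-1\right) - 6\right) + F{\left(-12,-10 \right)}\right) \frac{x}{3} \cdot 4 \cdot 2 = \left(\left(4 \left(-1\right) - 6\right) + \left(2 - 10\right)\right) - \frac{10}{3} \cdot 4 \cdot 2 = \left(\left(-4 - 6\right) - 8\right) \left(-10\right) \frac{1}{3} \cdot 4 \cdot 2 = \left(-10 - 8\right) \left(- \frac{10}{3}\right) 4 \cdot 2 = - 18 \left(\left(- \frac{40}{3}\right) 2\right) = \left(-18\right) \left(- \frac{80}{3}\right) = 480$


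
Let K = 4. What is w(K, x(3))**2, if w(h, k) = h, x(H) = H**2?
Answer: 16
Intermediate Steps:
w(K, x(3))**2 = 4**2 = 16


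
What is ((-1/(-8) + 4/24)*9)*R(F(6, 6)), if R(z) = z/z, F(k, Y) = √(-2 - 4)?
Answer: 21/8 ≈ 2.6250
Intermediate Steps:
F(k, Y) = I*√6 (F(k, Y) = √(-6) = I*√6)
R(z) = 1
((-1/(-8) + 4/24)*9)*R(F(6, 6)) = ((-1/(-8) + 4/24)*9)*1 = ((-1*(-⅛) + 4*(1/24))*9)*1 = ((⅛ + ⅙)*9)*1 = ((7/24)*9)*1 = (21/8)*1 = 21/8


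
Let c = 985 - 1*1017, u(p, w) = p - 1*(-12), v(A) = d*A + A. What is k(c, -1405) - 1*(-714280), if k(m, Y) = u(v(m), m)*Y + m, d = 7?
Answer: 1057068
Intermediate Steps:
v(A) = 8*A (v(A) = 7*A + A = 8*A)
u(p, w) = 12 + p (u(p, w) = p + 12 = 12 + p)
c = -32 (c = 985 - 1017 = -32)
k(m, Y) = m + Y*(12 + 8*m) (k(m, Y) = (12 + 8*m)*Y + m = Y*(12 + 8*m) + m = m + Y*(12 + 8*m))
k(c, -1405) - 1*(-714280) = (-32 + 4*(-1405)*(3 + 2*(-32))) - 1*(-714280) = (-32 + 4*(-1405)*(3 - 64)) + 714280 = (-32 + 4*(-1405)*(-61)) + 714280 = (-32 + 342820) + 714280 = 342788 + 714280 = 1057068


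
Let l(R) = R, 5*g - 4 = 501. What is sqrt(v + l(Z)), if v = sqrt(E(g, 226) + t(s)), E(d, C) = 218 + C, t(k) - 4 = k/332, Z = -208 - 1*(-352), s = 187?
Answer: sqrt(3968064 + 498*sqrt(1373401))/166 ≈ 12.852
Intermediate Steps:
g = 101 (g = 4/5 + (1/5)*501 = 4/5 + 501/5 = 101)
Z = 144 (Z = -208 + 352 = 144)
t(k) = 4 + k/332
v = 3*sqrt(1373401)/166 (v = sqrt((218 + 226) + (4 + (1/332)*187)) = sqrt(444 + (4 + 187/332)) = sqrt(444 + 1515/332) = sqrt(148923/332) = 3*sqrt(1373401)/166 ≈ 21.179)
sqrt(v + l(Z)) = sqrt(3*sqrt(1373401)/166 + 144) = sqrt(144 + 3*sqrt(1373401)/166)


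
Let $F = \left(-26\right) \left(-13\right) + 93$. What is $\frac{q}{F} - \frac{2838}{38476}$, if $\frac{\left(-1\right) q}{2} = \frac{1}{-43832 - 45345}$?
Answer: $- \frac{54539633777}{739418051306} \approx -0.07376$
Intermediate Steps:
$F = 431$ ($F = 338 + 93 = 431$)
$q = \frac{2}{89177}$ ($q = - \frac{2}{-43832 - 45345} = - \frac{2}{-89177} = \left(-2\right) \left(- \frac{1}{89177}\right) = \frac{2}{89177} \approx 2.2427 \cdot 10^{-5}$)
$\frac{q}{F} - \frac{2838}{38476} = \frac{2}{89177 \cdot 431} - \frac{2838}{38476} = \frac{2}{89177} \cdot \frac{1}{431} - \frac{1419}{19238} = \frac{2}{38435287} - \frac{1419}{19238} = - \frac{54539633777}{739418051306}$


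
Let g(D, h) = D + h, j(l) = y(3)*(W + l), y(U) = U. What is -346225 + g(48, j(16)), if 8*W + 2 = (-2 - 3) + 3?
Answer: -692261/2 ≈ -3.4613e+5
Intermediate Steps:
W = -½ (W = -¼ + ((-2 - 3) + 3)/8 = -¼ + (-5 + 3)/8 = -¼ + (⅛)*(-2) = -¼ - ¼ = -½ ≈ -0.50000)
j(l) = -3/2 + 3*l (j(l) = 3*(-½ + l) = -3/2 + 3*l)
-346225 + g(48, j(16)) = -346225 + (48 + (-3/2 + 3*16)) = -346225 + (48 + (-3/2 + 48)) = -346225 + (48 + 93/2) = -346225 + 189/2 = -692261/2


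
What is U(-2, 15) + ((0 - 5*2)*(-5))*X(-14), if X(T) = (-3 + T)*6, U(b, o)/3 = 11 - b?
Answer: -5061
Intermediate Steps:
U(b, o) = 33 - 3*b (U(b, o) = 3*(11 - b) = 33 - 3*b)
X(T) = -18 + 6*T
U(-2, 15) + ((0 - 5*2)*(-5))*X(-14) = (33 - 3*(-2)) + ((0 - 5*2)*(-5))*(-18 + 6*(-14)) = (33 + 6) + ((0 - 10)*(-5))*(-18 - 84) = 39 - 10*(-5)*(-102) = 39 + 50*(-102) = 39 - 5100 = -5061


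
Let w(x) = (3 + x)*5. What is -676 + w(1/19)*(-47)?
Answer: -26474/19 ≈ -1393.4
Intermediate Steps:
w(x) = 15 + 5*x
-676 + w(1/19)*(-47) = -676 + (15 + 5/19)*(-47) = -676 + (290/19)*(-47) = -676 - 13630/19 = -26474/19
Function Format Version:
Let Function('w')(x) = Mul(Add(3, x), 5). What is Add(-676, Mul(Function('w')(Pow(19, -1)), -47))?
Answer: Rational(-26474, 19) ≈ -1393.4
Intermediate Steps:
Function('w')(x) = Add(15, Mul(5, x))
Add(-676, Mul(Function('w')(Pow(19, -1)), -47)) = Add(-676, Mul(Add(15, Mul(5, Pow(19, -1))), -47)) = Add(-676, Mul(Add(15, Mul(5, Rational(1, 19))), -47)) = Add(-676, Mul(Add(15, Rational(5, 19)), -47)) = Add(-676, Mul(Rational(290, 19), -47)) = Add(-676, Rational(-13630, 19)) = Rational(-26474, 19)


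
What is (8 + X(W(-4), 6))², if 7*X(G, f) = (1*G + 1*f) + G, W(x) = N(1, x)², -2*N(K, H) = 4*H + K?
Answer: 121801/196 ≈ 621.43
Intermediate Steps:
N(K, H) = -2*H - K/2 (N(K, H) = -(4*H + K)/2 = -(K + 4*H)/2 = -2*H - K/2)
W(x) = (-½ - 2*x)² (W(x) = (-2*x - ½*1)² = (-2*x - ½)² = (-½ - 2*x)²)
X(G, f) = f/7 + 2*G/7 (X(G, f) = ((1*G + 1*f) + G)/7 = ((G + f) + G)/7 = (f + 2*G)/7 = f/7 + 2*G/7)
(8 + X(W(-4), 6))² = (8 + ((⅐)*6 + 2*((1 + 4*(-4))²/4)/7))² = (8 + (6/7 + 2*((1 - 16)²/4)/7))² = (8 + (6/7 + 2*((¼)*(-15)²)/7))² = (8 + (6/7 + 2*((¼)*225)/7))² = (8 + (6/7 + (2/7)*(225/4)))² = (8 + (6/7 + 225/14))² = (8 + 237/14)² = (349/14)² = 121801/196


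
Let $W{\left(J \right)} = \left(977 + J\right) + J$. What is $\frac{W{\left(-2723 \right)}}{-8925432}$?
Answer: $\frac{4469}{8925432} \approx 0.0005007$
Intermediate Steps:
$W{\left(J \right)} = 977 + 2 J$
$\frac{W{\left(-2723 \right)}}{-8925432} = \frac{977 + 2 \left(-2723\right)}{-8925432} = \left(977 - 5446\right) \left(- \frac{1}{8925432}\right) = \left(-4469\right) \left(- \frac{1}{8925432}\right) = \frac{4469}{8925432}$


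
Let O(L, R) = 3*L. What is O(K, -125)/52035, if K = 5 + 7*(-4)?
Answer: -23/17345 ≈ -0.0013260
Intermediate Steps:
K = -23 (K = 5 - 28 = -23)
O(K, -125)/52035 = (3*(-23))/52035 = -69*1/52035 = -23/17345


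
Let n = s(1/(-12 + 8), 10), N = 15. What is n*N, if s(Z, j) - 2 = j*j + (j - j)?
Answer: 1530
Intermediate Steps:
s(Z, j) = 2 + j² (s(Z, j) = 2 + (j*j + (j - j)) = 2 + (j² + 0) = 2 + j²)
n = 102 (n = 2 + 10² = 2 + 100 = 102)
n*N = 102*15 = 1530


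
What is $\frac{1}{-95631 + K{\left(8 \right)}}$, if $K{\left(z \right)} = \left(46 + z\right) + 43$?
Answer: $- \frac{1}{95534} \approx -1.0467 \cdot 10^{-5}$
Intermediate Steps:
$K{\left(z \right)} = 89 + z$
$\frac{1}{-95631 + K{\left(8 \right)}} = \frac{1}{-95631 + \left(89 + 8\right)} = \frac{1}{-95631 + 97} = \frac{1}{-95534} = - \frac{1}{95534}$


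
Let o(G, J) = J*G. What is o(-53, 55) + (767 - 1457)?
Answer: -3605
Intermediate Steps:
o(G, J) = G*J
o(-53, 55) + (767 - 1457) = -53*55 + (767 - 1457) = -2915 - 690 = -3605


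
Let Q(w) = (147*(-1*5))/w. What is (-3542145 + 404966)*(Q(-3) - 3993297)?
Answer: 12526918880308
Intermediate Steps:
Q(w) = -735/w (Q(w) = (147*(-5))/w = -735/w)
(-3542145 + 404966)*(Q(-3) - 3993297) = (-3542145 + 404966)*(-735/(-3) - 3993297) = -3137179*(-735*(-1/3) - 3993297) = -3137179*(245 - 3993297) = -3137179*(-3993052) = 12526918880308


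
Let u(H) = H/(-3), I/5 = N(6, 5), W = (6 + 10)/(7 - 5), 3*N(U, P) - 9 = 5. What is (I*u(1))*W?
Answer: -560/9 ≈ -62.222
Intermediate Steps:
N(U, P) = 14/3 (N(U, P) = 3 + (⅓)*5 = 3 + 5/3 = 14/3)
W = 8 (W = 16/2 = 16*(½) = 8)
I = 70/3 (I = 5*(14/3) = 70/3 ≈ 23.333)
u(H) = -H/3 (u(H) = H*(-⅓) = -H/3)
(I*u(1))*W = (70*(-⅓*1)/3)*8 = ((70/3)*(-⅓))*8 = -70/9*8 = -560/9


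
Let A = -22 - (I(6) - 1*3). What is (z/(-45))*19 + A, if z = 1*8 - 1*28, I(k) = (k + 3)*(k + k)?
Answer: -1067/9 ≈ -118.56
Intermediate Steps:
I(k) = 2*k*(3 + k) (I(k) = (3 + k)*(2*k) = 2*k*(3 + k))
z = -20 (z = 8 - 28 = -20)
A = -127 (A = -22 - (2*6*(3 + 6) - 1*3) = -22 - (2*6*9 - 3) = -22 - (108 - 3) = -22 - 1*105 = -22 - 105 = -127)
(z/(-45))*19 + A = -20/(-45)*19 - 127 = -20*(-1/45)*19 - 127 = (4/9)*19 - 127 = 76/9 - 127 = -1067/9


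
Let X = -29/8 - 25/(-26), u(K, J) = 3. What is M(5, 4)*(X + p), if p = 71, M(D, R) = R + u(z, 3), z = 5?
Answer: 49749/104 ≈ 478.36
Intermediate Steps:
M(D, R) = 3 + R (M(D, R) = R + 3 = 3 + R)
X = -277/104 (X = -29*⅛ - 25*(-1/26) = -29/8 + 25/26 = -277/104 ≈ -2.6635)
M(5, 4)*(X + p) = (3 + 4)*(-277/104 + 71) = 7*(7107/104) = 49749/104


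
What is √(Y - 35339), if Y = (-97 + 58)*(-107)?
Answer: I*√31166 ≈ 176.54*I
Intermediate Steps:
Y = 4173 (Y = -39*(-107) = 4173)
√(Y - 35339) = √(4173 - 35339) = √(-31166) = I*√31166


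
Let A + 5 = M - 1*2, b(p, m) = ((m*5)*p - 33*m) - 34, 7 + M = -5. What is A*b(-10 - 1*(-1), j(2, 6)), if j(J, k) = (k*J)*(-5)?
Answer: -88274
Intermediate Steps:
M = -12 (M = -7 - 5 = -12)
j(J, k) = -5*J*k (j(J, k) = (J*k)*(-5) = -5*J*k)
b(p, m) = -34 - 33*m + 5*m*p (b(p, m) = ((5*m)*p - 33*m) - 34 = (5*m*p - 33*m) - 34 = (-33*m + 5*m*p) - 34 = -34 - 33*m + 5*m*p)
A = -19 (A = -5 + (-12 - 1*2) = -5 + (-12 - 2) = -5 - 14 = -19)
A*b(-10 - 1*(-1), j(2, 6)) = -19*(-34 - (-165)*2*6 + 5*(-5*2*6)*(-10 - 1*(-1))) = -19*(-34 - 33*(-60) + 5*(-60)*(-10 + 1)) = -19*(-34 + 1980 + 5*(-60)*(-9)) = -19*(-34 + 1980 + 2700) = -19*4646 = -88274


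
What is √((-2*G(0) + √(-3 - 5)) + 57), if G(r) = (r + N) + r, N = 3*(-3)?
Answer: √(75 + 2*I*√2) ≈ 8.6618 + 0.1633*I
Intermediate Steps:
N = -9
G(r) = -9 + 2*r (G(r) = (r - 9) + r = (-9 + r) + r = -9 + 2*r)
√((-2*G(0) + √(-3 - 5)) + 57) = √((-2*(-9 + 2*0) + √(-3 - 5)) + 57) = √((-2*(-9 + 0) + √(-8)) + 57) = √((-2*(-9) + 2*I*√2) + 57) = √((18 + 2*I*√2) + 57) = √(75 + 2*I*√2)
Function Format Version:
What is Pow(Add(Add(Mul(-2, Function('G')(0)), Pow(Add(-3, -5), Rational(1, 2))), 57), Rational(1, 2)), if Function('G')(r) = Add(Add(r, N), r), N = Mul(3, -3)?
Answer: Pow(Add(75, Mul(2, I, Pow(2, Rational(1, 2)))), Rational(1, 2)) ≈ Add(8.6618, Mul(0.1633, I))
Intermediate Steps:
N = -9
Function('G')(r) = Add(-9, Mul(2, r)) (Function('G')(r) = Add(Add(r, -9), r) = Add(Add(-9, r), r) = Add(-9, Mul(2, r)))
Pow(Add(Add(Mul(-2, Function('G')(0)), Pow(Add(-3, -5), Rational(1, 2))), 57), Rational(1, 2)) = Pow(Add(Add(Mul(-2, Add(-9, Mul(2, 0))), Pow(Add(-3, -5), Rational(1, 2))), 57), Rational(1, 2)) = Pow(Add(Add(Mul(-2, Add(-9, 0)), Pow(-8, Rational(1, 2))), 57), Rational(1, 2)) = Pow(Add(Add(Mul(-2, -9), Mul(2, I, Pow(2, Rational(1, 2)))), 57), Rational(1, 2)) = Pow(Add(Add(18, Mul(2, I, Pow(2, Rational(1, 2)))), 57), Rational(1, 2)) = Pow(Add(75, Mul(2, I, Pow(2, Rational(1, 2)))), Rational(1, 2))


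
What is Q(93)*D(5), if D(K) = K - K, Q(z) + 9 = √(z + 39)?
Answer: 0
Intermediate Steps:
Q(z) = -9 + √(39 + z) (Q(z) = -9 + √(z + 39) = -9 + √(39 + z))
D(K) = 0
Q(93)*D(5) = (-9 + √(39 + 93))*0 = (-9 + √132)*0 = (-9 + 2*√33)*0 = 0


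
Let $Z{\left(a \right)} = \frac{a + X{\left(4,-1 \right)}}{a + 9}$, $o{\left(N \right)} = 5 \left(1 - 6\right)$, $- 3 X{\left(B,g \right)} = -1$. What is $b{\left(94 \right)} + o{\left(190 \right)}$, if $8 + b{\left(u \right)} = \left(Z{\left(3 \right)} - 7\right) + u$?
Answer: $\frac{977}{18} \approx 54.278$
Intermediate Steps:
$X{\left(B,g \right)} = \frac{1}{3}$ ($X{\left(B,g \right)} = \left(- \frac{1}{3}\right) \left(-1\right) = \frac{1}{3}$)
$o{\left(N \right)} = -25$ ($o{\left(N \right)} = 5 \left(-5\right) = -25$)
$Z{\left(a \right)} = \frac{\frac{1}{3} + a}{9 + a}$ ($Z{\left(a \right)} = \frac{a + \frac{1}{3}}{a + 9} = \frac{\frac{1}{3} + a}{9 + a}$)
$b{\left(u \right)} = - \frac{265}{18} + u$ ($b{\left(u \right)} = -8 - \left(7 - u - \frac{\frac{1}{3} + 3}{9 + 3}\right) = -8 - \left(7 - u - \frac{1}{12} \cdot \frac{10}{3}\right) = -8 + \left(\left(\frac{1}{12} \cdot \frac{10}{3} - 7\right) + u\right) = -8 + \left(\left(\frac{5}{18} - 7\right) + u\right) = -8 + \left(- \frac{121}{18} + u\right) = - \frac{265}{18} + u$)
$b{\left(94 \right)} + o{\left(190 \right)} = \left(- \frac{265}{18} + 94\right) - 25 = \frac{1427}{18} - 25 = \frac{977}{18}$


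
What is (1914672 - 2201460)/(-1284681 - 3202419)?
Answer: 23899/373925 ≈ 0.063914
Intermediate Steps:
(1914672 - 2201460)/(-1284681 - 3202419) = -286788/(-4487100) = -286788*(-1/4487100) = 23899/373925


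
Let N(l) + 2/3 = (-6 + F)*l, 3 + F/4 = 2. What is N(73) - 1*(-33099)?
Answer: 97105/3 ≈ 32368.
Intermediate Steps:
F = -4 (F = -12 + 4*2 = -12 + 8 = -4)
N(l) = -2/3 - 10*l (N(l) = -2/3 + (-6 - 4)*l = -2/3 - 10*l)
N(73) - 1*(-33099) = (-2/3 - 10*73) - 1*(-33099) = (-2/3 - 730) + 33099 = -2192/3 + 33099 = 97105/3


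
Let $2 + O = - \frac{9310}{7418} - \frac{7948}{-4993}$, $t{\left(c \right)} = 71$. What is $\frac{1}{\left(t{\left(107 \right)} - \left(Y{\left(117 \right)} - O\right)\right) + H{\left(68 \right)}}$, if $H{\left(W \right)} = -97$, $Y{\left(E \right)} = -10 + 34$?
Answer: $- \frac{18519037}{956753207} \approx -0.019356$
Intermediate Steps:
$Y{\left(E \right)} = 24$
$O = - \frac{30801357}{18519037}$ ($O = -2 - \left(- \frac{7948}{4993} + \frac{4655}{3709}\right) = -2 - - \frac{6236717}{18519037} = -2 + \left(- \frac{4655}{3709} + \frac{7948}{4993}\right) = -2 + \frac{6236717}{18519037} = - \frac{30801357}{18519037} \approx -1.6632$)
$\frac{1}{\left(t{\left(107 \right)} - \left(Y{\left(117 \right)} - O\right)\right) + H{\left(68 \right)}} = \frac{1}{\left(71 - \left(24 - - \frac{30801357}{18519037}\right)\right) - 97} = \frac{1}{\left(71 - \left(24 + \frac{30801357}{18519037}\right)\right) - 97} = \frac{1}{\left(71 - \frac{475258245}{18519037}\right) - 97} = \frac{1}{\frac{839593382}{18519037} - 97} = \frac{1}{- \frac{956753207}{18519037}} = - \frac{18519037}{956753207}$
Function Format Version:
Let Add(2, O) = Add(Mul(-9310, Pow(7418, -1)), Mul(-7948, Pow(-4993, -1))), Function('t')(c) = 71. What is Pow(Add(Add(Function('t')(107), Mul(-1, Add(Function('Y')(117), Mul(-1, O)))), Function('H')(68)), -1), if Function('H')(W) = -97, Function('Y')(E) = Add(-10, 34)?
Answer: Rational(-18519037, 956753207) ≈ -0.019356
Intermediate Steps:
Function('Y')(E) = 24
O = Rational(-30801357, 18519037) (O = Add(-2, Add(Mul(-9310, Pow(7418, -1)), Mul(-7948, Pow(-4993, -1)))) = Add(-2, Add(Mul(-9310, Rational(1, 7418)), Mul(-7948, Rational(-1, 4993)))) = Add(-2, Add(Rational(-4655, 3709), Rational(7948, 4993))) = Add(-2, Rational(6236717, 18519037)) = Rational(-30801357, 18519037) ≈ -1.6632)
Pow(Add(Add(Function('t')(107), Mul(-1, Add(Function('Y')(117), Mul(-1, O)))), Function('H')(68)), -1) = Pow(Add(Add(71, Mul(-1, Add(24, Mul(-1, Rational(-30801357, 18519037))))), -97), -1) = Pow(Add(Add(71, Mul(-1, Add(24, Rational(30801357, 18519037)))), -97), -1) = Pow(Add(Add(71, Mul(-1, Rational(475258245, 18519037))), -97), -1) = Pow(Add(Add(71, Rational(-475258245, 18519037)), -97), -1) = Pow(Add(Rational(839593382, 18519037), -97), -1) = Pow(Rational(-956753207, 18519037), -1) = Rational(-18519037, 956753207)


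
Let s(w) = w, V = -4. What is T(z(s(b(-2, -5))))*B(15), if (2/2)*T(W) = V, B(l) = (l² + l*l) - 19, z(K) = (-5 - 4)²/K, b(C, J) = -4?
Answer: -1724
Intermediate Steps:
z(K) = 81/K (z(K) = (-9)²/K = 81/K)
B(l) = -19 + 2*l² (B(l) = (l² + l²) - 19 = 2*l² - 19 = -19 + 2*l²)
T(W) = -4
T(z(s(b(-2, -5))))*B(15) = -4*(-19 + 2*15²) = -4*(-19 + 2*225) = -4*(-19 + 450) = -4*431 = -1724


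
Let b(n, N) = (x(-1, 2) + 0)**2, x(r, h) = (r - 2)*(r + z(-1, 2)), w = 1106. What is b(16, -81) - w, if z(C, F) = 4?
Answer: -1025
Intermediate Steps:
x(r, h) = (-2 + r)*(4 + r) (x(r, h) = (r - 2)*(r + 4) = (-2 + r)*(4 + r))
b(n, N) = 81 (b(n, N) = ((-8 + (-1)**2 + 2*(-1)) + 0)**2 = ((-8 + 1 - 2) + 0)**2 = (-9 + 0)**2 = (-9)**2 = 81)
b(16, -81) - w = 81 - 1*1106 = 81 - 1106 = -1025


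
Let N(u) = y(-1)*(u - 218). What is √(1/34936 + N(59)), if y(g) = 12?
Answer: I*√582189985058/17468 ≈ 43.681*I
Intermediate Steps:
N(u) = -2616 + 12*u (N(u) = 12*(u - 218) = 12*(-218 + u) = -2616 + 12*u)
√(1/34936 + N(59)) = √(1/34936 + (-2616 + 12*59)) = √(1/34936 + (-2616 + 708)) = √(1/34936 - 1908) = √(-66657887/34936) = I*√582189985058/17468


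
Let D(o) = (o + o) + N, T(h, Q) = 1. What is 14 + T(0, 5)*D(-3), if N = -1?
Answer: 7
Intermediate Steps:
D(o) = -1 + 2*o (D(o) = (o + o) - 1 = 2*o - 1 = -1 + 2*o)
14 + T(0, 5)*D(-3) = 14 + 1*(-1 + 2*(-3)) = 14 + 1*(-1 - 6) = 14 + 1*(-7) = 14 - 7 = 7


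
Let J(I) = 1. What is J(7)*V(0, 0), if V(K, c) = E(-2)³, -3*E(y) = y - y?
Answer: 0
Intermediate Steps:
E(y) = 0 (E(y) = -(y - y)/3 = -⅓*0 = 0)
V(K, c) = 0 (V(K, c) = 0³ = 0)
J(7)*V(0, 0) = 1*0 = 0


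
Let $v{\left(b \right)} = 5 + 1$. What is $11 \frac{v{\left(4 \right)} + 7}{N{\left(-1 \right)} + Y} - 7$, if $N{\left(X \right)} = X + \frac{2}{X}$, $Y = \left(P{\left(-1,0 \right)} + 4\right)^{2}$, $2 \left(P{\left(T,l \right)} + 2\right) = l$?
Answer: $136$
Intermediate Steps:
$v{\left(b \right)} = 6$
$P{\left(T,l \right)} = -2 + \frac{l}{2}$
$Y = 4$ ($Y = \left(\left(-2 + \frac{1}{2} \cdot 0\right) + 4\right)^{2} = \left(\left(-2 + 0\right) + 4\right)^{2} = \left(-2 + 4\right)^{2} = 2^{2} = 4$)
$11 \frac{v{\left(4 \right)} + 7}{N{\left(-1 \right)} + Y} - 7 = 11 \frac{6 + 7}{\left(-1 + \frac{2}{-1}\right) + 4} - 7 = 11 \frac{13}{\left(-1 + 2 \left(-1\right)\right) + 4} - 7 = 11 \frac{13}{\left(-1 - 2\right) + 4} - 7 = 11 \frac{13}{-3 + 4} - 7 = 11 \cdot \frac{13}{1} - 7 = 11 \cdot 13 \cdot 1 - 7 = 11 \cdot 13 - 7 = 143 - 7 = 136$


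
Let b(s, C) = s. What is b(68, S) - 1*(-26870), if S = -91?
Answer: 26938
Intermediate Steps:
b(68, S) - 1*(-26870) = 68 - 1*(-26870) = 68 + 26870 = 26938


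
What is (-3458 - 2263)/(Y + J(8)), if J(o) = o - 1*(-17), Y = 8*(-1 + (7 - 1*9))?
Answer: -5721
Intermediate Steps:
Y = -24 (Y = 8*(-1 + (7 - 9)) = 8*(-1 - 2) = 8*(-3) = -24)
J(o) = 17 + o (J(o) = o + 17 = 17 + o)
(-3458 - 2263)/(Y + J(8)) = (-3458 - 2263)/(-24 + (17 + 8)) = -5721/(-24 + 25) = -5721/1 = -5721*1 = -5721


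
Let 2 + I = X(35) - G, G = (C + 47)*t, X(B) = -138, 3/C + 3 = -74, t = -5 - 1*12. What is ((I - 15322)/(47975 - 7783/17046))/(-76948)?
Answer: 4811668173/1211327018969683 ≈ 3.9722e-6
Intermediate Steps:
t = -17 (t = -5 - 12 = -17)
C = -3/77 (C = 3/(-3 - 74) = 3/(-77) = 3*(-1/77) = -3/77 ≈ -0.038961)
G = -61472/77 (G = (-3/77 + 47)*(-17) = (3616/77)*(-17) = -61472/77 ≈ -798.34)
I = 50692/77 (I = -2 + (-138 - 1*(-61472/77)) = -2 + (-138 + 61472/77) = -2 + 50846/77 = 50692/77 ≈ 658.34)
((I - 15322)/(47975 - 7783/17046))/(-76948) = ((50692/77 - 15322)/(47975 - 7783/17046))/(-76948) = -1129102/(77*(47975 - 7783*1/17046))*(-1/76948) = -1129102/(77*(47975 - 7783/17046))*(-1/76948) = -1129102/(77*817774067/17046)*(-1/76948) = -1129102/77*17046/817774067*(-1/76948) = -19246672692/62968603159*(-1/76948) = 4811668173/1211327018969683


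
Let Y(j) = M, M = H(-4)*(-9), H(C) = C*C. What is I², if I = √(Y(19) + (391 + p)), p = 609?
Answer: 856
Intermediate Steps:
H(C) = C²
M = -144 (M = (-4)²*(-9) = 16*(-9) = -144)
Y(j) = -144
I = 2*√214 (I = √(-144 + (391 + 609)) = √(-144 + 1000) = √856 = 2*√214 ≈ 29.257)
I² = (2*√214)² = 856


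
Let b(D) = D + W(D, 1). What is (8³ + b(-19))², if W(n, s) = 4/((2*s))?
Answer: 245025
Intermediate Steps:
W(n, s) = 2/s (W(n, s) = 4*(1/(2*s)) = 2/s)
b(D) = 2 + D (b(D) = D + 2/1 = D + 2*1 = D + 2 = 2 + D)
(8³ + b(-19))² = (8³ + (2 - 19))² = (512 - 17)² = 495² = 245025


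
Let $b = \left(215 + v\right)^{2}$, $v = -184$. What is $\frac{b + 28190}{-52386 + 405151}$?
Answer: $\frac{29151}{352765} \approx 0.082636$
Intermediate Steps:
$b = 961$ ($b = \left(215 - 184\right)^{2} = 31^{2} = 961$)
$\frac{b + 28190}{-52386 + 405151} = \frac{961 + 28190}{-52386 + 405151} = \frac{29151}{352765}$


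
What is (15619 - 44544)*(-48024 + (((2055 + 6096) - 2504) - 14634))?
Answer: 1649043175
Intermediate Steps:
(15619 - 44544)*(-48024 + (((2055 + 6096) - 2504) - 14634)) = -28925*(-48024 + ((8151 - 2504) - 14634)) = -28925*(-48024 + (5647 - 14634)) = -28925*(-48024 - 8987) = -28925*(-57011) = 1649043175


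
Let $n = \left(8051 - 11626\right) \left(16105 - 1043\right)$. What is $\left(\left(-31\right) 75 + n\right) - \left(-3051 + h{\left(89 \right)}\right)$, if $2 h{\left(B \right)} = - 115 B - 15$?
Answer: $-53840799$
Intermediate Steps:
$h{\left(B \right)} = - \frac{15}{2} - \frac{115 B}{2}$ ($h{\left(B \right)} = \frac{- 115 B - 15}{2} = \frac{-15 - 115 B}{2} = - \frac{15}{2} - \frac{115 B}{2}$)
$n = -53846650$ ($n = \left(-3575\right) 15062 = -53846650$)
$\left(\left(-31\right) 75 + n\right) - \left(-3051 + h{\left(89 \right)}\right) = \left(\left(-31\right) 75 - 53846650\right) + \left(3051 - \left(- \frac{15}{2} - \frac{10235}{2}\right)\right) = \left(-2325 - 53846650\right) + \left(3051 - \left(- \frac{15}{2} - \frac{10235}{2}\right)\right) = -53848975 + \left(3051 - -5125\right) = -53848975 + \left(3051 + 5125\right) = -53848975 + 8176 = -53840799$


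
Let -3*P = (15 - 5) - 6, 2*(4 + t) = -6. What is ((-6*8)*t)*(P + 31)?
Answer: 9968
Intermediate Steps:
t = -7 (t = -4 + (1/2)*(-6) = -4 - 3 = -7)
P = -4/3 (P = -((15 - 5) - 6)/3 = -(10 - 6)/3 = -1/3*4 = -4/3 ≈ -1.3333)
((-6*8)*t)*(P + 31) = (-6*8*(-7))*(-4/3 + 31) = -48*(-7)*(89/3) = 336*(89/3) = 9968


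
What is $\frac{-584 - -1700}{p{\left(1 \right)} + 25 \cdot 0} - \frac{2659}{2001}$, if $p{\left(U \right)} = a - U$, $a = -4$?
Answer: $- \frac{2246411}{10005} \approx -224.53$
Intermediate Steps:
$p{\left(U \right)} = -4 - U$
$\frac{-584 - -1700}{p{\left(1 \right)} + 25 \cdot 0} - \frac{2659}{2001} = \frac{-584 - -1700}{\left(-4 - 1\right) + 25 \cdot 0} - \frac{2659}{2001} = \frac{-584 + 1700}{\left(-4 - 1\right) + 0} - \frac{2659}{2001} = \frac{1116}{-5 + 0} - \frac{2659}{2001} = \frac{1116}{-5} - \frac{2659}{2001} = 1116 \left(- \frac{1}{5}\right) - \frac{2659}{2001} = - \frac{1116}{5} - \frac{2659}{2001} = - \frac{2246411}{10005}$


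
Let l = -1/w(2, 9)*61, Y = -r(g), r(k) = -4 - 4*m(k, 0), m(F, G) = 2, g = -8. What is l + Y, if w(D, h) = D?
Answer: -37/2 ≈ -18.500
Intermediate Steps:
r(k) = -12 (r(k) = -4 - 4*2 = -4 - 8 = -12)
Y = 12 (Y = -1*(-12) = 12)
l = -61/2 (l = -1/2*61 = -61/2 ≈ -30.500)
l + Y = -61/2 + 12 = -37/2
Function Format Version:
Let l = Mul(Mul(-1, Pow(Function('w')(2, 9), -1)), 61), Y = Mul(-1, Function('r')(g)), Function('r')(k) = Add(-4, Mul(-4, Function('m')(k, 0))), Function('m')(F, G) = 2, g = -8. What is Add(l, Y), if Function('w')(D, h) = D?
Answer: Rational(-37, 2) ≈ -18.500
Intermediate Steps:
Function('r')(k) = -12 (Function('r')(k) = Add(-4, Mul(-4, 2)) = Add(-4, -8) = -12)
Y = 12 (Y = Mul(-1, -12) = 12)
l = Rational(-61, 2) (l = Mul(Mul(-1, Pow(2, -1)), 61) = Mul(Mul(-1, Rational(1, 2)), 61) = Mul(Rational(-1, 2), 61) = Rational(-61, 2) ≈ -30.500)
Add(l, Y) = Add(Rational(-61, 2), 12) = Rational(-37, 2)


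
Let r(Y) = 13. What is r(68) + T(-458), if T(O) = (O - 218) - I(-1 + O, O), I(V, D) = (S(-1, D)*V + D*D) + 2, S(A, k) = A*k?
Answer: -207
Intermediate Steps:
I(V, D) = 2 + D² - D*V (I(V, D) = ((-D)*V + D*D) + 2 = (-D*V + D²) + 2 = (D² - D*V) + 2 = 2 + D² - D*V)
T(O) = -220 + O - O² + O*(-1 + O) (T(O) = (O - 218) - (2 + O² - O*(-1 + O)) = (-218 + O) + (-2 - O² + O*(-1 + O)) = -220 + O - O² + O*(-1 + O))
r(68) + T(-458) = 13 - 220 = -207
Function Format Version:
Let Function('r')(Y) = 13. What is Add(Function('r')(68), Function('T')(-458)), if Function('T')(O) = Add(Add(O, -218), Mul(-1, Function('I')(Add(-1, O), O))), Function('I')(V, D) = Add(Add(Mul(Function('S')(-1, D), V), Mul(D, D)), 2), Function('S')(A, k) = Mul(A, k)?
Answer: -207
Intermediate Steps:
Function('I')(V, D) = Add(2, Pow(D, 2), Mul(-1, D, V)) (Function('I')(V, D) = Add(Add(Mul(Mul(-1, D), V), Mul(D, D)), 2) = Add(Add(Mul(-1, D, V), Pow(D, 2)), 2) = Add(Add(Pow(D, 2), Mul(-1, D, V)), 2) = Add(2, Pow(D, 2), Mul(-1, D, V)))
Function('T')(O) = Add(-220, O, Mul(-1, Pow(O, 2)), Mul(O, Add(-1, O))) (Function('T')(O) = Add(Add(O, -218), Mul(-1, Add(2, Pow(O, 2), Mul(-1, O, Add(-1, O))))) = Add(Add(-218, O), Add(-2, Mul(-1, Pow(O, 2)), Mul(O, Add(-1, O)))) = Add(-220, O, Mul(-1, Pow(O, 2)), Mul(O, Add(-1, O))))
Add(Function('r')(68), Function('T')(-458)) = Add(13, -220) = -207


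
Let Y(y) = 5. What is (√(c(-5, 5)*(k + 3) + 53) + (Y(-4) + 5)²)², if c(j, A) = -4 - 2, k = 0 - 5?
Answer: (100 + √65)² ≈ 11677.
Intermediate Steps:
k = -5
c(j, A) = -6
(√(c(-5, 5)*(k + 3) + 53) + (Y(-4) + 5)²)² = (√(-6*(-5 + 3) + 53) + (5 + 5)²)² = (√(-6*(-2) + 53) + 10²)² = (√(12 + 53) + 100)² = (√65 + 100)² = (100 + √65)²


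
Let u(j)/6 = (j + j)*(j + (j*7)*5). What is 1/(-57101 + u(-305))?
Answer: 1/40129699 ≈ 2.4919e-8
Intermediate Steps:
u(j) = 432*j² (u(j) = 6*((j + j)*(j + (j*7)*5)) = 6*((2*j)*(j + (7*j)*5)) = 6*((2*j)*(j + 35*j)) = 6*((2*j)*(36*j)) = 6*(72*j²) = 432*j²)
1/(-57101 + u(-305)) = 1/(-57101 + 432*(-305)²) = 1/(-57101 + 432*93025) = 1/(-57101 + 40186800) = 1/40129699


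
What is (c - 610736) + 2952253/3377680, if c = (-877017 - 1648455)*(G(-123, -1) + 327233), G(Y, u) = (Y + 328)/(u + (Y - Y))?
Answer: -2789628168125159107/3377680 ≈ -8.2590e+11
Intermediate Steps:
G(Y, u) = (328 + Y)/u (G(Y, u) = (328 + Y)/(u + 0) = (328 + Y)/u)
c = -825900057216 (c = (-877017 - 1648455)*((328 - 123)/(-1) + 327233) = -2525472*(-1*205 + 327233) = -2525472*(-205 + 327233) = -2525472*327028 = -825900057216)
(c - 610736) + 2952253/3377680 = (-825900057216 - 610736) + 2952253/3377680 = -825900667952 + 2952253*(1/3377680) = -825900667952 + 2952253/3377680 = -2789628168125159107/3377680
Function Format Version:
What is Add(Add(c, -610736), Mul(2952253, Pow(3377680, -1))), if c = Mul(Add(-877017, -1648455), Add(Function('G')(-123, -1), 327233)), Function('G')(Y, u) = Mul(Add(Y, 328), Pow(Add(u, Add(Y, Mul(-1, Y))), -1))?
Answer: Rational(-2789628168125159107, 3377680) ≈ -8.2590e+11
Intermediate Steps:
Function('G')(Y, u) = Mul(Pow(u, -1), Add(328, Y)) (Function('G')(Y, u) = Mul(Add(328, Y), Pow(Add(u, 0), -1)) = Mul(Add(328, Y), Pow(u, -1)) = Mul(Pow(u, -1), Add(328, Y)))
c = -825900057216 (c = Mul(Add(-877017, -1648455), Add(Mul(Pow(-1, -1), Add(328, -123)), 327233)) = Mul(-2525472, Add(Mul(-1, 205), 327233)) = Mul(-2525472, Add(-205, 327233)) = Mul(-2525472, 327028) = -825900057216)
Add(Add(c, -610736), Mul(2952253, Pow(3377680, -1))) = Add(Add(-825900057216, -610736), Mul(2952253, Pow(3377680, -1))) = Add(-825900667952, Mul(2952253, Rational(1, 3377680))) = Add(-825900667952, Rational(2952253, 3377680)) = Rational(-2789628168125159107, 3377680)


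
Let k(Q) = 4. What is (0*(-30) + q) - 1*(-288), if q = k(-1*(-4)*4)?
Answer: 292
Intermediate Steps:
q = 4
(0*(-30) + q) - 1*(-288) = (0*(-30) + 4) - 1*(-288) = (0 + 4) + 288 = 4 + 288 = 292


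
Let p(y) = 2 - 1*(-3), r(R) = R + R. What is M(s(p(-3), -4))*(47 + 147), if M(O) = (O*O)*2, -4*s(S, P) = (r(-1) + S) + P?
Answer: 97/4 ≈ 24.250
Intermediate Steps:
r(R) = 2*R
p(y) = 5 (p(y) = 2 + 3 = 5)
s(S, P) = 1/2 - P/4 - S/4 (s(S, P) = -((2*(-1) + S) + P)/4 = -((-2 + S) + P)/4 = -(-2 + P + S)/4 = 1/2 - P/4 - S/4)
M(O) = 2*O**2 (M(O) = O**2*2 = 2*O**2)
M(s(p(-3), -4))*(47 + 147) = (2*(1/2 - 1/4*(-4) - 1/4*5)**2)*(47 + 147) = (2*(1/2 + 1 - 5/4)**2)*194 = (2*(1/4)**2)*194 = (2*(1/16))*194 = (1/8)*194 = 97/4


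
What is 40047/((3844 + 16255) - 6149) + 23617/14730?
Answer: 1702499/380525 ≈ 4.4741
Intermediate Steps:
40047/((3844 + 16255) - 6149) + 23617/14730 = 40047/(20099 - 6149) + 23617*(1/14730) = 40047/13950 + 23617/14730 = 40047*(1/13950) + 23617/14730 = 13349/4650 + 23617/14730 = 1702499/380525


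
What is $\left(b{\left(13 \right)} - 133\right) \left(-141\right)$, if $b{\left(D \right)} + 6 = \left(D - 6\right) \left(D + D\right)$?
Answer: $-6063$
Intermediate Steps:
$b{\left(D \right)} = -6 + 2 D \left(-6 + D\right)$ ($b{\left(D \right)} = -6 + \left(D - 6\right) \left(D + D\right) = -6 + \left(-6 + D\right) 2 D = -6 + 2 D \left(-6 + D\right)$)
$\left(b{\left(13 \right)} - 133\right) \left(-141\right) = \left(\left(-6 - 156 + 2 \cdot 13^{2}\right) - 133\right) \left(-141\right) = \left(\left(-6 - 156 + 2 \cdot 169\right) - 133\right) \left(-141\right) = \left(\left(-6 - 156 + 338\right) - 133\right) \left(-141\right) = \left(176 - 133\right) \left(-141\right) = 43 \left(-141\right) = -6063$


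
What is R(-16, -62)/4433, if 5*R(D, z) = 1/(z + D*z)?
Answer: 1/20613450 ≈ 4.8512e-8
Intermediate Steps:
R(D, z) = 1/(5*(z + D*z))
R(-16, -62)/4433 = ((⅕)/(-62*(1 - 16)))/4433 = ((⅕)*(-1/62)/(-15))*(1/4433) = ((⅕)*(-1/62)*(-1/15))*(1/4433) = (1/4650)*(1/4433) = 1/20613450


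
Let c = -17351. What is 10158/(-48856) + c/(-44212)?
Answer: 24912185/135001342 ≈ 0.18453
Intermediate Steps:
10158/(-48856) + c/(-44212) = 10158/(-48856) - 17351/(-44212) = 10158*(-1/48856) - 17351*(-1/44212) = -5079/24428 + 17351/44212 = 24912185/135001342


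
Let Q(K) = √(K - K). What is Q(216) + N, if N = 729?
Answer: 729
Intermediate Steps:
Q(K) = 0 (Q(K) = √0 = 0)
Q(216) + N = 0 + 729 = 729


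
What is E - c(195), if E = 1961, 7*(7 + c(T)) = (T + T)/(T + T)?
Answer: 13775/7 ≈ 1967.9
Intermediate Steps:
c(T) = -48/7 (c(T) = -7 + ((T + T)/(T + T))/7 = -7 + ((2*T)/((2*T)))/7 = -7 + ((2*T)*(1/(2*T)))/7 = -7 + (⅐)*1 = -7 + ⅐ = -48/7)
E - c(195) = 1961 - 1*(-48/7) = 1961 + 48/7 = 13775/7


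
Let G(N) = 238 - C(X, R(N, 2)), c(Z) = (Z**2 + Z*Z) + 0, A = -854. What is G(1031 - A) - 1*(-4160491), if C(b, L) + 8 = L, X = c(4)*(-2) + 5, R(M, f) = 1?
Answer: 4160736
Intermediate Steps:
c(Z) = 2*Z**2 (c(Z) = (Z**2 + Z**2) + 0 = 2*Z**2 + 0 = 2*Z**2)
X = -59 (X = (2*4**2)*(-2) + 5 = (2*16)*(-2) + 5 = 32*(-2) + 5 = -64 + 5 = -59)
C(b, L) = -8 + L
G(N) = 245 (G(N) = 238 - (-8 + 1) = 238 - 1*(-7) = 238 + 7 = 245)
G(1031 - A) - 1*(-4160491) = 245 - 1*(-4160491) = 245 + 4160491 = 4160736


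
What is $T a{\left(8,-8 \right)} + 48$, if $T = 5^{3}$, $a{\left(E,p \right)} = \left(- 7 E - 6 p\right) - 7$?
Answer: $-1827$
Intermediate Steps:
$a{\left(E,p \right)} = -7 - 7 E - 6 p$
$T = 125$
$T a{\left(8,-8 \right)} + 48 = 125 \left(-7 - 56 - -48\right) + 48 = 125 \left(-7 - 56 + 48\right) + 48 = 125 \left(-15\right) + 48 = -1875 + 48 = -1827$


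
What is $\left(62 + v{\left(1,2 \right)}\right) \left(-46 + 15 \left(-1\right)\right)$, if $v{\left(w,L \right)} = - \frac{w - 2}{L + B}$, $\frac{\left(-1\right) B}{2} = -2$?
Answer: $- \frac{22753}{6} \approx -3792.2$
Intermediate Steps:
$B = 4$ ($B = \left(-2\right) \left(-2\right) = 4$)
$v{\left(w,L \right)} = - \frac{-2 + w}{4 + L}$ ($v{\left(w,L \right)} = - \frac{w - 2}{L + 4} = - \frac{-2 + w}{4 + L}$)
$\left(62 + v{\left(1,2 \right)}\right) \left(-46 + 15 \left(-1\right)\right) = \left(62 + \frac{2 - 1}{4 + 2}\right) \left(-46 + 15 \left(-1\right)\right) = \left(62 + \frac{2 - 1}{6}\right) \left(-46 - 15\right) = \left(62 + \frac{1}{6} \cdot 1\right) \left(-61\right) = \left(62 + \frac{1}{6}\right) \left(-61\right) = \frac{373}{6} \left(-61\right) = - \frac{22753}{6}$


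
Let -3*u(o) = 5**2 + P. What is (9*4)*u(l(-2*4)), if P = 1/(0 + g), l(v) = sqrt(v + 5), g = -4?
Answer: -297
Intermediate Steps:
l(v) = sqrt(5 + v)
P = -1/4 (P = 1/(0 - 4) = 1/(-4) = -1/4 ≈ -0.25000)
u(o) = -33/4 (u(o) = -(5**2 - 1/4)/3 = -(25 - 1/4)/3 = -1/3*99/4 = -33/4)
(9*4)*u(l(-2*4)) = (9*4)*(-33/4) = 36*(-33/4) = -297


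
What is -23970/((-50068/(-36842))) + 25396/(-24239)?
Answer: -5351699710447/303399563 ≈ -17639.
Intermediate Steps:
-23970/((-50068/(-36842))) + 25396/(-24239) = -23970/((-50068*(-1/36842))) + 25396*(-1/24239) = -23970/25034/18421 - 25396/24239 = -23970*18421/25034 - 25396/24239 = -220775685/12517 - 25396/24239 = -5351699710447/303399563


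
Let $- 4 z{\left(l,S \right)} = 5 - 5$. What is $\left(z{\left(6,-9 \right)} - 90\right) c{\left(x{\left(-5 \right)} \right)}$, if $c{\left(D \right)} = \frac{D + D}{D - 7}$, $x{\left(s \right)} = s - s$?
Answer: $0$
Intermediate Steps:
$x{\left(s \right)} = 0$
$z{\left(l,S \right)} = 0$ ($z{\left(l,S \right)} = - \frac{5 - 5}{4} = \left(- \frac{1}{4}\right) 0 = 0$)
$c{\left(D \right)} = \frac{2 D}{-7 + D}$
$\left(z{\left(6,-9 \right)} - 90\right) c{\left(x{\left(-5 \right)} \right)} = \left(0 - 90\right) 2 \cdot 0 \frac{1}{-7 + 0} = - 90 \cdot 2 \cdot 0 \frac{1}{-7} = - 90 \cdot 2 \cdot 0 \left(- \frac{1}{7}\right) = \left(-90\right) 0 = 0$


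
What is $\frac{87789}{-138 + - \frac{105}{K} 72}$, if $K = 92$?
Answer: $- \frac{673049}{1688} \approx -398.73$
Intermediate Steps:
$\frac{87789}{-138 + - \frac{105}{K} 72} = \frac{87789}{-138 + - \frac{105}{92} \cdot 72} = \frac{87789}{-138 + \left(-105\right) \frac{1}{92} \cdot 72} = \frac{87789}{-138 - \frac{1890}{23}} = \frac{87789}{- \frac{5064}{23}} = 87789 \left(- \frac{23}{5064}\right) = - \frac{673049}{1688}$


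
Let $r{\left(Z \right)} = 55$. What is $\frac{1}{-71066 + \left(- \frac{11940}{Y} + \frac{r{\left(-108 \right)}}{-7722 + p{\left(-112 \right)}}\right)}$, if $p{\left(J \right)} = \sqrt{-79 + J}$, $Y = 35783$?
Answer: $- \frac{1085196620079704220968}{77120952838121774290931121} + \frac{14084653979 i \sqrt{191}}{77120952838121774290931121} \approx -1.4071 \cdot 10^{-5} + 2.524 \cdot 10^{-15} i$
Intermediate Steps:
$\frac{1}{-71066 + \left(- \frac{11940}{Y} + \frac{r{\left(-108 \right)}}{-7722 + p{\left(-112 \right)}}\right)} = \frac{1}{-71066 + \left(- \frac{11940}{35783} + \frac{55}{-7722 + \sqrt{-79 - 112}}\right)} = \frac{1}{-71066 + \left(\left(-11940\right) \frac{1}{35783} + \frac{55}{-7722 + \sqrt{-191}}\right)} = \frac{1}{-71066 - \left(\frac{11940}{35783} - \frac{55}{-7722 + i \sqrt{191}}\right)} = \frac{1}{- \frac{2542966618}{35783} + \frac{55}{-7722 + i \sqrt{191}}}$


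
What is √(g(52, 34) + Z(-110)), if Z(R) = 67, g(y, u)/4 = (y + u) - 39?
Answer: √255 ≈ 15.969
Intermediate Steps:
g(y, u) = -156 + 4*u + 4*y (g(y, u) = 4*((y + u) - 39) = 4*((u + y) - 39) = 4*(-39 + u + y) = -156 + 4*u + 4*y)
√(g(52, 34) + Z(-110)) = √((-156 + 4*34 + 4*52) + 67) = √((-156 + 136 + 208) + 67) = √(188 + 67) = √255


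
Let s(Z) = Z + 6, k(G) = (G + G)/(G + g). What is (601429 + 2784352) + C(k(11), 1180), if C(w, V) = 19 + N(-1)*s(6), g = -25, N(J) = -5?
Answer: 3385740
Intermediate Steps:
k(G) = 2*G/(-25 + G) (k(G) = (G + G)/(G - 25) = (2*G)/(-25 + G) = 2*G/(-25 + G))
s(Z) = 6 + Z
C(w, V) = -41 (C(w, V) = 19 - 5*(6 + 6) = 19 - 5*12 = 19 - 60 = -41)
(601429 + 2784352) + C(k(11), 1180) = (601429 + 2784352) - 41 = 3385781 - 41 = 3385740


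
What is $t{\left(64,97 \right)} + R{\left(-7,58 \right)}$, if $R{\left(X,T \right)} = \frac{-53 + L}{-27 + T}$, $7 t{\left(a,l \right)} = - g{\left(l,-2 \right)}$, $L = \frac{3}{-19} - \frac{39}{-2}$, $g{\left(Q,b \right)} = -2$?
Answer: $- \frac{6597}{8246} \approx -0.80002$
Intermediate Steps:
$L = \frac{735}{38}$ ($L = 3 \left(- \frac{1}{19}\right) - - \frac{39}{2} = - \frac{3}{19} + \frac{39}{2} = \frac{735}{38} \approx 19.342$)
$t{\left(a,l \right)} = \frac{2}{7}$ ($t{\left(a,l \right)} = \frac{\left(-1\right) \left(-2\right)}{7} = \frac{1}{7} \cdot 2 = \frac{2}{7}$)
$R{\left(X,T \right)} = - \frac{1279}{38 \left(-27 + T\right)}$ ($R{\left(X,T \right)} = \frac{-53 + \frac{735}{38}}{-27 + T} = - \frac{1279}{38 \left(-27 + T\right)}$)
$t{\left(64,97 \right)} + R{\left(-7,58 \right)} = \frac{2}{7} - \frac{1279}{-1026 + 38 \cdot 58} = \frac{2}{7} - \frac{1279}{-1026 + 2204} = \frac{2}{7} - \frac{1279}{1178} = - \frac{6597}{8246}$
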